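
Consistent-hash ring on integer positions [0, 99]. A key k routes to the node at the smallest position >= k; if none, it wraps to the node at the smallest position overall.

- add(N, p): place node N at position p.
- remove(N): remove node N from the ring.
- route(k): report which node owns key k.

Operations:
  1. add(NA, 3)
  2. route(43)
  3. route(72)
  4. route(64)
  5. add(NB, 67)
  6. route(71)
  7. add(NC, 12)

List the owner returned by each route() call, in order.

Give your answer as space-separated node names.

Answer: NA NA NA NA

Derivation:
Op 1: add NA@3 -> ring=[3:NA]
Op 2: route key 43: none >= 43, wrap to smallest pos 3 -> NA
Op 3: route key 72: none >= 72, wrap to smallest pos 3 -> NA
Op 4: route key 64: none >= 64, wrap to smallest pos 3 -> NA
Op 5: add NB@67 -> ring=[3:NA,67:NB]
Op 6: route key 71: none >= 71, wrap to smallest pos 3 -> NA
Op 7: add NC@12 -> ring=[3:NA,12:NC,67:NB]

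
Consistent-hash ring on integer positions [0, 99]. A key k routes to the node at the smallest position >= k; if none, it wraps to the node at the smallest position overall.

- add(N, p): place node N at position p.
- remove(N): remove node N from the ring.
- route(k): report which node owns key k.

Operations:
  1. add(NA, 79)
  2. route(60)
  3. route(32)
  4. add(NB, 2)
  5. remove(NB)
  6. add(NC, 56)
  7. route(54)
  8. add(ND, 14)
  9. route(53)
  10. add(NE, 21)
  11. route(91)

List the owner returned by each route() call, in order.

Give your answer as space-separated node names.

Op 1: add NA@79 -> ring=[79:NA]
Op 2: route key 60: smallest pos >= 60 is 79 -> NA
Op 3: route key 32: smallest pos >= 32 is 79 -> NA
Op 4: add NB@2 -> ring=[2:NB,79:NA]
Op 5: remove NB -> ring=[79:NA]
Op 6: add NC@56 -> ring=[56:NC,79:NA]
Op 7: route key 54: smallest pos >= 54 is 56 -> NC
Op 8: add ND@14 -> ring=[14:ND,56:NC,79:NA]
Op 9: route key 53: smallest pos >= 53 is 56 -> NC
Op 10: add NE@21 -> ring=[14:ND,21:NE,56:NC,79:NA]
Op 11: route key 91: none >= 91, wrap to smallest pos 14 -> ND

Answer: NA NA NC NC ND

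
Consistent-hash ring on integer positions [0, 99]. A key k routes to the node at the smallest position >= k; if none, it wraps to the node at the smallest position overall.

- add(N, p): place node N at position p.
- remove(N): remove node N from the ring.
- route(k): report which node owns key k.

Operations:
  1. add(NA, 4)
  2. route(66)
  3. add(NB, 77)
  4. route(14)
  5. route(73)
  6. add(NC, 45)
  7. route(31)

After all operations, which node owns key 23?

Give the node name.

Answer: NC

Derivation:
Op 1: add NA@4 -> ring=[4:NA]
Op 2: route key 66: none >= 66, wrap to smallest pos 4 -> NA
Op 3: add NB@77 -> ring=[4:NA,77:NB]
Op 4: route key 14: smallest pos >= 14 is 77 -> NB
Op 5: route key 73: smallest pos >= 73 is 77 -> NB
Op 6: add NC@45 -> ring=[4:NA,45:NC,77:NB]
Op 7: route key 31: smallest pos >= 31 is 45 -> NC
Final route key 23: smallest pos >= 23 is 45 -> NC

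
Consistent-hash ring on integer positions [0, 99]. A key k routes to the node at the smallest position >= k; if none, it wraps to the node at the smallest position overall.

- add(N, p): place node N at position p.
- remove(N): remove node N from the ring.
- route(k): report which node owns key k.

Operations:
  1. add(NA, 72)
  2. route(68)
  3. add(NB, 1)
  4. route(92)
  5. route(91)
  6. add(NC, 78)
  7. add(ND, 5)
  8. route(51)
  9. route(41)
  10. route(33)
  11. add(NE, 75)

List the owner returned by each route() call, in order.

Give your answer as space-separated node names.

Answer: NA NB NB NA NA NA

Derivation:
Op 1: add NA@72 -> ring=[72:NA]
Op 2: route key 68: smallest pos >= 68 is 72 -> NA
Op 3: add NB@1 -> ring=[1:NB,72:NA]
Op 4: route key 92: none >= 92, wrap to smallest pos 1 -> NB
Op 5: route key 91: none >= 91, wrap to smallest pos 1 -> NB
Op 6: add NC@78 -> ring=[1:NB,72:NA,78:NC]
Op 7: add ND@5 -> ring=[1:NB,5:ND,72:NA,78:NC]
Op 8: route key 51: smallest pos >= 51 is 72 -> NA
Op 9: route key 41: smallest pos >= 41 is 72 -> NA
Op 10: route key 33: smallest pos >= 33 is 72 -> NA
Op 11: add NE@75 -> ring=[1:NB,5:ND,72:NA,75:NE,78:NC]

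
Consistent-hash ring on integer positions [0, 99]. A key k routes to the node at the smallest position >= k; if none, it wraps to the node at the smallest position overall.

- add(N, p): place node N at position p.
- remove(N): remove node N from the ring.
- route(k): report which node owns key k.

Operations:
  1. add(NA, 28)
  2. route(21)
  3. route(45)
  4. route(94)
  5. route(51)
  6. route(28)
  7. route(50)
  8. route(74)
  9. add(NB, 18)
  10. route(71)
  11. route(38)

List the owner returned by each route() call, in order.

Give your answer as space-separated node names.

Op 1: add NA@28 -> ring=[28:NA]
Op 2: route key 21: smallest pos >= 21 is 28 -> NA
Op 3: route key 45: none >= 45, wrap to smallest pos 28 -> NA
Op 4: route key 94: none >= 94, wrap to smallest pos 28 -> NA
Op 5: route key 51: none >= 51, wrap to smallest pos 28 -> NA
Op 6: route key 28: smallest pos >= 28 is 28 -> NA
Op 7: route key 50: none >= 50, wrap to smallest pos 28 -> NA
Op 8: route key 74: none >= 74, wrap to smallest pos 28 -> NA
Op 9: add NB@18 -> ring=[18:NB,28:NA]
Op 10: route key 71: none >= 71, wrap to smallest pos 18 -> NB
Op 11: route key 38: none >= 38, wrap to smallest pos 18 -> NB

Answer: NA NA NA NA NA NA NA NB NB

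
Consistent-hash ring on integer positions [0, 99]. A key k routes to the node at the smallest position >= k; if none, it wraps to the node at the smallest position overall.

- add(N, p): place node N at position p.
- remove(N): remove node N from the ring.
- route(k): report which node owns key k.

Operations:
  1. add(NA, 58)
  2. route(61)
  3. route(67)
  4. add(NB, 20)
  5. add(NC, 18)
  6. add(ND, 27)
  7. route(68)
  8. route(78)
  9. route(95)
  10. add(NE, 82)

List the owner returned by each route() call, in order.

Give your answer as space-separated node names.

Answer: NA NA NC NC NC

Derivation:
Op 1: add NA@58 -> ring=[58:NA]
Op 2: route key 61: none >= 61, wrap to smallest pos 58 -> NA
Op 3: route key 67: none >= 67, wrap to smallest pos 58 -> NA
Op 4: add NB@20 -> ring=[20:NB,58:NA]
Op 5: add NC@18 -> ring=[18:NC,20:NB,58:NA]
Op 6: add ND@27 -> ring=[18:NC,20:NB,27:ND,58:NA]
Op 7: route key 68: none >= 68, wrap to smallest pos 18 -> NC
Op 8: route key 78: none >= 78, wrap to smallest pos 18 -> NC
Op 9: route key 95: none >= 95, wrap to smallest pos 18 -> NC
Op 10: add NE@82 -> ring=[18:NC,20:NB,27:ND,58:NA,82:NE]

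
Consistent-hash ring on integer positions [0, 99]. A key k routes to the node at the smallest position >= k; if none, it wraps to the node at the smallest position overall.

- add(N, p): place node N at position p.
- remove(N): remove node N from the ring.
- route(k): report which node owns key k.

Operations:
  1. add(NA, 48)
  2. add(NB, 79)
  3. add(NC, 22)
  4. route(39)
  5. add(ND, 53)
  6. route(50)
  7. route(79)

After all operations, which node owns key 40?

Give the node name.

Op 1: add NA@48 -> ring=[48:NA]
Op 2: add NB@79 -> ring=[48:NA,79:NB]
Op 3: add NC@22 -> ring=[22:NC,48:NA,79:NB]
Op 4: route key 39: smallest pos >= 39 is 48 -> NA
Op 5: add ND@53 -> ring=[22:NC,48:NA,53:ND,79:NB]
Op 6: route key 50: smallest pos >= 50 is 53 -> ND
Op 7: route key 79: smallest pos >= 79 is 79 -> NB
Final route key 40: smallest pos >= 40 is 48 -> NA

Answer: NA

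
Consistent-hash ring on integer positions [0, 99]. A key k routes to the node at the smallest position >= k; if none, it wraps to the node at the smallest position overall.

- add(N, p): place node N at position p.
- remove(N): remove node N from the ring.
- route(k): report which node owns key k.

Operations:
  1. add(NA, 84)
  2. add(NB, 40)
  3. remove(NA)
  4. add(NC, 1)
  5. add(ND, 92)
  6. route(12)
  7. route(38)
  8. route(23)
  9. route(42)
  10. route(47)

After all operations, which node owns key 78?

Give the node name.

Answer: ND

Derivation:
Op 1: add NA@84 -> ring=[84:NA]
Op 2: add NB@40 -> ring=[40:NB,84:NA]
Op 3: remove NA -> ring=[40:NB]
Op 4: add NC@1 -> ring=[1:NC,40:NB]
Op 5: add ND@92 -> ring=[1:NC,40:NB,92:ND]
Op 6: route key 12: smallest pos >= 12 is 40 -> NB
Op 7: route key 38: smallest pos >= 38 is 40 -> NB
Op 8: route key 23: smallest pos >= 23 is 40 -> NB
Op 9: route key 42: smallest pos >= 42 is 92 -> ND
Op 10: route key 47: smallest pos >= 47 is 92 -> ND
Final route key 78: smallest pos >= 78 is 92 -> ND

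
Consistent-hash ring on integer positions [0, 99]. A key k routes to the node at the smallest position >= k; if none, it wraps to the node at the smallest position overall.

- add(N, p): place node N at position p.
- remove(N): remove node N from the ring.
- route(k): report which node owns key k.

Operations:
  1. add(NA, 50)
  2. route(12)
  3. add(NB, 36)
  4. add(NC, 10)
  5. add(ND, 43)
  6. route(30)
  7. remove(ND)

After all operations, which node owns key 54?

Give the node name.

Answer: NC

Derivation:
Op 1: add NA@50 -> ring=[50:NA]
Op 2: route key 12: smallest pos >= 12 is 50 -> NA
Op 3: add NB@36 -> ring=[36:NB,50:NA]
Op 4: add NC@10 -> ring=[10:NC,36:NB,50:NA]
Op 5: add ND@43 -> ring=[10:NC,36:NB,43:ND,50:NA]
Op 6: route key 30: smallest pos >= 30 is 36 -> NB
Op 7: remove ND -> ring=[10:NC,36:NB,50:NA]
Final route key 54: none >= 54, wrap to smallest pos 10 -> NC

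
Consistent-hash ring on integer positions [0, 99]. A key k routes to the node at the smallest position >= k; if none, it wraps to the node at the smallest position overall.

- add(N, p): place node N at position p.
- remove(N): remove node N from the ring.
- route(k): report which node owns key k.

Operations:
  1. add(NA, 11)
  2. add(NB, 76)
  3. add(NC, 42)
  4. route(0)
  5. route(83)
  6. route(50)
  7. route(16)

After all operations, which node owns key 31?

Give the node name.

Answer: NC

Derivation:
Op 1: add NA@11 -> ring=[11:NA]
Op 2: add NB@76 -> ring=[11:NA,76:NB]
Op 3: add NC@42 -> ring=[11:NA,42:NC,76:NB]
Op 4: route key 0: smallest pos >= 0 is 11 -> NA
Op 5: route key 83: none >= 83, wrap to smallest pos 11 -> NA
Op 6: route key 50: smallest pos >= 50 is 76 -> NB
Op 7: route key 16: smallest pos >= 16 is 42 -> NC
Final route key 31: smallest pos >= 31 is 42 -> NC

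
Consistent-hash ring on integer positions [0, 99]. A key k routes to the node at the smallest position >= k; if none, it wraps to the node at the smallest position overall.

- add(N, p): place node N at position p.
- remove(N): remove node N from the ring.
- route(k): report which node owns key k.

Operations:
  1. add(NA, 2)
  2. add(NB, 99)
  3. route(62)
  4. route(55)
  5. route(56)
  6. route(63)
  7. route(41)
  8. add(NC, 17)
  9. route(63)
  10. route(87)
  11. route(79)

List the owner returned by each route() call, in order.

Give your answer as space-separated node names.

Answer: NB NB NB NB NB NB NB NB

Derivation:
Op 1: add NA@2 -> ring=[2:NA]
Op 2: add NB@99 -> ring=[2:NA,99:NB]
Op 3: route key 62: smallest pos >= 62 is 99 -> NB
Op 4: route key 55: smallest pos >= 55 is 99 -> NB
Op 5: route key 56: smallest pos >= 56 is 99 -> NB
Op 6: route key 63: smallest pos >= 63 is 99 -> NB
Op 7: route key 41: smallest pos >= 41 is 99 -> NB
Op 8: add NC@17 -> ring=[2:NA,17:NC,99:NB]
Op 9: route key 63: smallest pos >= 63 is 99 -> NB
Op 10: route key 87: smallest pos >= 87 is 99 -> NB
Op 11: route key 79: smallest pos >= 79 is 99 -> NB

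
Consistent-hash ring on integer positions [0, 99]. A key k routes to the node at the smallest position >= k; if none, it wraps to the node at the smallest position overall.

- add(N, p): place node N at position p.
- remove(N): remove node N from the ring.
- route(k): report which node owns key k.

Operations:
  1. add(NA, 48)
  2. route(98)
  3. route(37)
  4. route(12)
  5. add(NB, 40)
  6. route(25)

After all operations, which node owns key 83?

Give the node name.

Answer: NB

Derivation:
Op 1: add NA@48 -> ring=[48:NA]
Op 2: route key 98: none >= 98, wrap to smallest pos 48 -> NA
Op 3: route key 37: smallest pos >= 37 is 48 -> NA
Op 4: route key 12: smallest pos >= 12 is 48 -> NA
Op 5: add NB@40 -> ring=[40:NB,48:NA]
Op 6: route key 25: smallest pos >= 25 is 40 -> NB
Final route key 83: none >= 83, wrap to smallest pos 40 -> NB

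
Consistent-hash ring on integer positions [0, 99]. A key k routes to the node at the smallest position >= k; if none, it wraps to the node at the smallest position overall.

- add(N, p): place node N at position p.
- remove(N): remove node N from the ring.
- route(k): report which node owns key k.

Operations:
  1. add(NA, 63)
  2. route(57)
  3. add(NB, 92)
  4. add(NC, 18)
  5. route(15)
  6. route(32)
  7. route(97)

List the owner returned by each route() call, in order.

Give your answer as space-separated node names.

Answer: NA NC NA NC

Derivation:
Op 1: add NA@63 -> ring=[63:NA]
Op 2: route key 57: smallest pos >= 57 is 63 -> NA
Op 3: add NB@92 -> ring=[63:NA,92:NB]
Op 4: add NC@18 -> ring=[18:NC,63:NA,92:NB]
Op 5: route key 15: smallest pos >= 15 is 18 -> NC
Op 6: route key 32: smallest pos >= 32 is 63 -> NA
Op 7: route key 97: none >= 97, wrap to smallest pos 18 -> NC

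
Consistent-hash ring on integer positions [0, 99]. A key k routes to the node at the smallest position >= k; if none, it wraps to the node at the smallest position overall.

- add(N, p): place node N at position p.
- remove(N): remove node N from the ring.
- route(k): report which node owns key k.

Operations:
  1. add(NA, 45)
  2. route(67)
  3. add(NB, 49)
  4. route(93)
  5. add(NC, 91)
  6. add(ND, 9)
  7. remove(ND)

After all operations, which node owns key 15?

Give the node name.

Answer: NA

Derivation:
Op 1: add NA@45 -> ring=[45:NA]
Op 2: route key 67: none >= 67, wrap to smallest pos 45 -> NA
Op 3: add NB@49 -> ring=[45:NA,49:NB]
Op 4: route key 93: none >= 93, wrap to smallest pos 45 -> NA
Op 5: add NC@91 -> ring=[45:NA,49:NB,91:NC]
Op 6: add ND@9 -> ring=[9:ND,45:NA,49:NB,91:NC]
Op 7: remove ND -> ring=[45:NA,49:NB,91:NC]
Final route key 15: smallest pos >= 15 is 45 -> NA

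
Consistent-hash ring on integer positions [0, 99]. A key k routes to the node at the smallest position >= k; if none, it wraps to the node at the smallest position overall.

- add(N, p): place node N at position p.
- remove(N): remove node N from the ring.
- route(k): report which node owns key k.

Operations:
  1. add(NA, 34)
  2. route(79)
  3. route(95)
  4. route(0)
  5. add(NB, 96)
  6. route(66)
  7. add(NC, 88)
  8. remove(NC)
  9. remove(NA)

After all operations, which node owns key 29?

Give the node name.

Answer: NB

Derivation:
Op 1: add NA@34 -> ring=[34:NA]
Op 2: route key 79: none >= 79, wrap to smallest pos 34 -> NA
Op 3: route key 95: none >= 95, wrap to smallest pos 34 -> NA
Op 4: route key 0: smallest pos >= 0 is 34 -> NA
Op 5: add NB@96 -> ring=[34:NA,96:NB]
Op 6: route key 66: smallest pos >= 66 is 96 -> NB
Op 7: add NC@88 -> ring=[34:NA,88:NC,96:NB]
Op 8: remove NC -> ring=[34:NA,96:NB]
Op 9: remove NA -> ring=[96:NB]
Final route key 29: smallest pos >= 29 is 96 -> NB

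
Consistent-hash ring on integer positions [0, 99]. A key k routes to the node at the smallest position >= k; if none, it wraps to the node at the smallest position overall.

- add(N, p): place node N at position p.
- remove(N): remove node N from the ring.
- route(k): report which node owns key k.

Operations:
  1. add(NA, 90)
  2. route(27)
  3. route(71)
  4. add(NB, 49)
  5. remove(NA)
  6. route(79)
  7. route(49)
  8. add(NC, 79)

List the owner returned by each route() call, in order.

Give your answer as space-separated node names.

Op 1: add NA@90 -> ring=[90:NA]
Op 2: route key 27: smallest pos >= 27 is 90 -> NA
Op 3: route key 71: smallest pos >= 71 is 90 -> NA
Op 4: add NB@49 -> ring=[49:NB,90:NA]
Op 5: remove NA -> ring=[49:NB]
Op 6: route key 79: none >= 79, wrap to smallest pos 49 -> NB
Op 7: route key 49: smallest pos >= 49 is 49 -> NB
Op 8: add NC@79 -> ring=[49:NB,79:NC]

Answer: NA NA NB NB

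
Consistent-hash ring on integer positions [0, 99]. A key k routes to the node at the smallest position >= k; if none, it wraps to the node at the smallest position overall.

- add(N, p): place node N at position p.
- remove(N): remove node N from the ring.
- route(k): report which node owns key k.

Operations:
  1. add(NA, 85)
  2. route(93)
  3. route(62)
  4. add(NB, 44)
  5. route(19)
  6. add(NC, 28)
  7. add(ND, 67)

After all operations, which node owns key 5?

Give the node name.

Op 1: add NA@85 -> ring=[85:NA]
Op 2: route key 93: none >= 93, wrap to smallest pos 85 -> NA
Op 3: route key 62: smallest pos >= 62 is 85 -> NA
Op 4: add NB@44 -> ring=[44:NB,85:NA]
Op 5: route key 19: smallest pos >= 19 is 44 -> NB
Op 6: add NC@28 -> ring=[28:NC,44:NB,85:NA]
Op 7: add ND@67 -> ring=[28:NC,44:NB,67:ND,85:NA]
Final route key 5: smallest pos >= 5 is 28 -> NC

Answer: NC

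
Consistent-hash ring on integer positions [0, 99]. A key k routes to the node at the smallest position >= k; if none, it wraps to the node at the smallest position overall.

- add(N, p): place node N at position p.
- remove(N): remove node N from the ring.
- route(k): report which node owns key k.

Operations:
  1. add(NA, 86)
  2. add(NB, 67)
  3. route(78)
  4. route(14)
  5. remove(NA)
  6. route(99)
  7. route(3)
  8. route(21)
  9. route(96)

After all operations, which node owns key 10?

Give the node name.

Answer: NB

Derivation:
Op 1: add NA@86 -> ring=[86:NA]
Op 2: add NB@67 -> ring=[67:NB,86:NA]
Op 3: route key 78: smallest pos >= 78 is 86 -> NA
Op 4: route key 14: smallest pos >= 14 is 67 -> NB
Op 5: remove NA -> ring=[67:NB]
Op 6: route key 99: none >= 99, wrap to smallest pos 67 -> NB
Op 7: route key 3: smallest pos >= 3 is 67 -> NB
Op 8: route key 21: smallest pos >= 21 is 67 -> NB
Op 9: route key 96: none >= 96, wrap to smallest pos 67 -> NB
Final route key 10: smallest pos >= 10 is 67 -> NB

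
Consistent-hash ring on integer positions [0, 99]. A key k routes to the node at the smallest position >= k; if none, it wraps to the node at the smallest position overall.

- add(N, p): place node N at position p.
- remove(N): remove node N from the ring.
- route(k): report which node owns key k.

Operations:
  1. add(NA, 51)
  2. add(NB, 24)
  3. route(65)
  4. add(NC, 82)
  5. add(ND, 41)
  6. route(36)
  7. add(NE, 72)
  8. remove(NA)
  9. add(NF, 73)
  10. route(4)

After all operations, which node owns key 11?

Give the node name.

Answer: NB

Derivation:
Op 1: add NA@51 -> ring=[51:NA]
Op 2: add NB@24 -> ring=[24:NB,51:NA]
Op 3: route key 65: none >= 65, wrap to smallest pos 24 -> NB
Op 4: add NC@82 -> ring=[24:NB,51:NA,82:NC]
Op 5: add ND@41 -> ring=[24:NB,41:ND,51:NA,82:NC]
Op 6: route key 36: smallest pos >= 36 is 41 -> ND
Op 7: add NE@72 -> ring=[24:NB,41:ND,51:NA,72:NE,82:NC]
Op 8: remove NA -> ring=[24:NB,41:ND,72:NE,82:NC]
Op 9: add NF@73 -> ring=[24:NB,41:ND,72:NE,73:NF,82:NC]
Op 10: route key 4: smallest pos >= 4 is 24 -> NB
Final route key 11: smallest pos >= 11 is 24 -> NB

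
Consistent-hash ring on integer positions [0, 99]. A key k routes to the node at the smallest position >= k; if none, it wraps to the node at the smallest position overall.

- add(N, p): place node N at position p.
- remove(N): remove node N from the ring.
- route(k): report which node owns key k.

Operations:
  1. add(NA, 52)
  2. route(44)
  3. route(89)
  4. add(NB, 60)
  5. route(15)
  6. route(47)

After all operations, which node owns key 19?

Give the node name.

Answer: NA

Derivation:
Op 1: add NA@52 -> ring=[52:NA]
Op 2: route key 44: smallest pos >= 44 is 52 -> NA
Op 3: route key 89: none >= 89, wrap to smallest pos 52 -> NA
Op 4: add NB@60 -> ring=[52:NA,60:NB]
Op 5: route key 15: smallest pos >= 15 is 52 -> NA
Op 6: route key 47: smallest pos >= 47 is 52 -> NA
Final route key 19: smallest pos >= 19 is 52 -> NA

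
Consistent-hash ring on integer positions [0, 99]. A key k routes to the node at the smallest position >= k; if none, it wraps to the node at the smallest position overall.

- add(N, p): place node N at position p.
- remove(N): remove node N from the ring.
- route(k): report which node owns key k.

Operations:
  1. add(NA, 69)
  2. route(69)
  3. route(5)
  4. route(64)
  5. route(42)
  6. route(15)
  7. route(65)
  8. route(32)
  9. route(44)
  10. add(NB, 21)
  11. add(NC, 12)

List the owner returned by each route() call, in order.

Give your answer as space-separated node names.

Op 1: add NA@69 -> ring=[69:NA]
Op 2: route key 69: smallest pos >= 69 is 69 -> NA
Op 3: route key 5: smallest pos >= 5 is 69 -> NA
Op 4: route key 64: smallest pos >= 64 is 69 -> NA
Op 5: route key 42: smallest pos >= 42 is 69 -> NA
Op 6: route key 15: smallest pos >= 15 is 69 -> NA
Op 7: route key 65: smallest pos >= 65 is 69 -> NA
Op 8: route key 32: smallest pos >= 32 is 69 -> NA
Op 9: route key 44: smallest pos >= 44 is 69 -> NA
Op 10: add NB@21 -> ring=[21:NB,69:NA]
Op 11: add NC@12 -> ring=[12:NC,21:NB,69:NA]

Answer: NA NA NA NA NA NA NA NA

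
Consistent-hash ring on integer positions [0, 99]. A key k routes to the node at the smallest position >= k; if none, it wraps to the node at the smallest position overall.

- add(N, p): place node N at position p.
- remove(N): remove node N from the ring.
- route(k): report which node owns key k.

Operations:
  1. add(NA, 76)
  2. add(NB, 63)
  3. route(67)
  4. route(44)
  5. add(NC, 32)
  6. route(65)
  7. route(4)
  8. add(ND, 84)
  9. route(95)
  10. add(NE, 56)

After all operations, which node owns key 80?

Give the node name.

Answer: ND

Derivation:
Op 1: add NA@76 -> ring=[76:NA]
Op 2: add NB@63 -> ring=[63:NB,76:NA]
Op 3: route key 67: smallest pos >= 67 is 76 -> NA
Op 4: route key 44: smallest pos >= 44 is 63 -> NB
Op 5: add NC@32 -> ring=[32:NC,63:NB,76:NA]
Op 6: route key 65: smallest pos >= 65 is 76 -> NA
Op 7: route key 4: smallest pos >= 4 is 32 -> NC
Op 8: add ND@84 -> ring=[32:NC,63:NB,76:NA,84:ND]
Op 9: route key 95: none >= 95, wrap to smallest pos 32 -> NC
Op 10: add NE@56 -> ring=[32:NC,56:NE,63:NB,76:NA,84:ND]
Final route key 80: smallest pos >= 80 is 84 -> ND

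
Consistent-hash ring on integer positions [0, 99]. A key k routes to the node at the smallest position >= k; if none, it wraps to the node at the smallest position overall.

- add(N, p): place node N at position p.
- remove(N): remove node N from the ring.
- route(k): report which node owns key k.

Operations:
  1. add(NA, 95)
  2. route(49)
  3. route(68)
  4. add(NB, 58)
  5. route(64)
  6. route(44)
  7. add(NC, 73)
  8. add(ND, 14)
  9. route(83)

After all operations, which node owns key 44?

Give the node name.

Answer: NB

Derivation:
Op 1: add NA@95 -> ring=[95:NA]
Op 2: route key 49: smallest pos >= 49 is 95 -> NA
Op 3: route key 68: smallest pos >= 68 is 95 -> NA
Op 4: add NB@58 -> ring=[58:NB,95:NA]
Op 5: route key 64: smallest pos >= 64 is 95 -> NA
Op 6: route key 44: smallest pos >= 44 is 58 -> NB
Op 7: add NC@73 -> ring=[58:NB,73:NC,95:NA]
Op 8: add ND@14 -> ring=[14:ND,58:NB,73:NC,95:NA]
Op 9: route key 83: smallest pos >= 83 is 95 -> NA
Final route key 44: smallest pos >= 44 is 58 -> NB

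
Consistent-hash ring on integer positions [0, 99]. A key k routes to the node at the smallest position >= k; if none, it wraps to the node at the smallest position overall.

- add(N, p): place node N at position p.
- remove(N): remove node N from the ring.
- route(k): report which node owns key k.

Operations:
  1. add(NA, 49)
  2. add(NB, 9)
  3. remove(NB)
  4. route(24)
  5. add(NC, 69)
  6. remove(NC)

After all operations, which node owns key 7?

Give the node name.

Op 1: add NA@49 -> ring=[49:NA]
Op 2: add NB@9 -> ring=[9:NB,49:NA]
Op 3: remove NB -> ring=[49:NA]
Op 4: route key 24: smallest pos >= 24 is 49 -> NA
Op 5: add NC@69 -> ring=[49:NA,69:NC]
Op 6: remove NC -> ring=[49:NA]
Final route key 7: smallest pos >= 7 is 49 -> NA

Answer: NA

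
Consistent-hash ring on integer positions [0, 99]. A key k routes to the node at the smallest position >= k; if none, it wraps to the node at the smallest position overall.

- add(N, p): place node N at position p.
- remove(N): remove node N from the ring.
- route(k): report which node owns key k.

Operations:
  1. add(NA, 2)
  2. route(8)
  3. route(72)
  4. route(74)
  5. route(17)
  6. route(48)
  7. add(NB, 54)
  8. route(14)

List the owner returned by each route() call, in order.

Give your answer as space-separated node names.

Answer: NA NA NA NA NA NB

Derivation:
Op 1: add NA@2 -> ring=[2:NA]
Op 2: route key 8: none >= 8, wrap to smallest pos 2 -> NA
Op 3: route key 72: none >= 72, wrap to smallest pos 2 -> NA
Op 4: route key 74: none >= 74, wrap to smallest pos 2 -> NA
Op 5: route key 17: none >= 17, wrap to smallest pos 2 -> NA
Op 6: route key 48: none >= 48, wrap to smallest pos 2 -> NA
Op 7: add NB@54 -> ring=[2:NA,54:NB]
Op 8: route key 14: smallest pos >= 14 is 54 -> NB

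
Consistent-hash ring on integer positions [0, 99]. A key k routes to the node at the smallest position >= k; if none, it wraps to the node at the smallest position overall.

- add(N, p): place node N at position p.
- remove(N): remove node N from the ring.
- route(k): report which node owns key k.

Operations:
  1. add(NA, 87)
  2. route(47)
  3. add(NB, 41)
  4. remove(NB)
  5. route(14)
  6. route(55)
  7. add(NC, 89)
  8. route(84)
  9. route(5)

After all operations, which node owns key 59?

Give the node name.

Answer: NA

Derivation:
Op 1: add NA@87 -> ring=[87:NA]
Op 2: route key 47: smallest pos >= 47 is 87 -> NA
Op 3: add NB@41 -> ring=[41:NB,87:NA]
Op 4: remove NB -> ring=[87:NA]
Op 5: route key 14: smallest pos >= 14 is 87 -> NA
Op 6: route key 55: smallest pos >= 55 is 87 -> NA
Op 7: add NC@89 -> ring=[87:NA,89:NC]
Op 8: route key 84: smallest pos >= 84 is 87 -> NA
Op 9: route key 5: smallest pos >= 5 is 87 -> NA
Final route key 59: smallest pos >= 59 is 87 -> NA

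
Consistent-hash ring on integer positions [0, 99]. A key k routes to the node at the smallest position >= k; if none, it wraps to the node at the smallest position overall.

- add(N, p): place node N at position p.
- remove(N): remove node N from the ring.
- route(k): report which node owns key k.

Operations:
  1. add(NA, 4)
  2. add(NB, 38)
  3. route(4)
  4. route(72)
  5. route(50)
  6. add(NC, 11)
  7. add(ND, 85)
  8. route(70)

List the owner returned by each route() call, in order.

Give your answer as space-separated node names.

Op 1: add NA@4 -> ring=[4:NA]
Op 2: add NB@38 -> ring=[4:NA,38:NB]
Op 3: route key 4: smallest pos >= 4 is 4 -> NA
Op 4: route key 72: none >= 72, wrap to smallest pos 4 -> NA
Op 5: route key 50: none >= 50, wrap to smallest pos 4 -> NA
Op 6: add NC@11 -> ring=[4:NA,11:NC,38:NB]
Op 7: add ND@85 -> ring=[4:NA,11:NC,38:NB,85:ND]
Op 8: route key 70: smallest pos >= 70 is 85 -> ND

Answer: NA NA NA ND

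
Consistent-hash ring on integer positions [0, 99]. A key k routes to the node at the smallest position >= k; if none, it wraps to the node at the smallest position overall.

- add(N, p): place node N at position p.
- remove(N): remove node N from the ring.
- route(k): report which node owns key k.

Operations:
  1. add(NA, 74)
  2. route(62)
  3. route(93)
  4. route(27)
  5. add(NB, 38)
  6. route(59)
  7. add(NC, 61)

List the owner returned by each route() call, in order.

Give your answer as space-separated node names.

Answer: NA NA NA NA

Derivation:
Op 1: add NA@74 -> ring=[74:NA]
Op 2: route key 62: smallest pos >= 62 is 74 -> NA
Op 3: route key 93: none >= 93, wrap to smallest pos 74 -> NA
Op 4: route key 27: smallest pos >= 27 is 74 -> NA
Op 5: add NB@38 -> ring=[38:NB,74:NA]
Op 6: route key 59: smallest pos >= 59 is 74 -> NA
Op 7: add NC@61 -> ring=[38:NB,61:NC,74:NA]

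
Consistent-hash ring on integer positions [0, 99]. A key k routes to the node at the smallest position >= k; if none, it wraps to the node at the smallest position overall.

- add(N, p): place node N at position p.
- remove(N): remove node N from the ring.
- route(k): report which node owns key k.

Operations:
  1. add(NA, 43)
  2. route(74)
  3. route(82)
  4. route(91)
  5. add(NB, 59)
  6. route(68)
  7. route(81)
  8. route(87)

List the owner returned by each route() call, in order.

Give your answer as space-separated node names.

Op 1: add NA@43 -> ring=[43:NA]
Op 2: route key 74: none >= 74, wrap to smallest pos 43 -> NA
Op 3: route key 82: none >= 82, wrap to smallest pos 43 -> NA
Op 4: route key 91: none >= 91, wrap to smallest pos 43 -> NA
Op 5: add NB@59 -> ring=[43:NA,59:NB]
Op 6: route key 68: none >= 68, wrap to smallest pos 43 -> NA
Op 7: route key 81: none >= 81, wrap to smallest pos 43 -> NA
Op 8: route key 87: none >= 87, wrap to smallest pos 43 -> NA

Answer: NA NA NA NA NA NA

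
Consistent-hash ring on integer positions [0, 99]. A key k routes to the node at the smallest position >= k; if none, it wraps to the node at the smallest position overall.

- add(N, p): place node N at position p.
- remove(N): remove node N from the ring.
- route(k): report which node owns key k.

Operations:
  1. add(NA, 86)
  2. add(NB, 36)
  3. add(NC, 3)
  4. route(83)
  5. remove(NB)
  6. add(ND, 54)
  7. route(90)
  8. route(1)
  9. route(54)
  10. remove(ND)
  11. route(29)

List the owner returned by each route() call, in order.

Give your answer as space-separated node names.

Op 1: add NA@86 -> ring=[86:NA]
Op 2: add NB@36 -> ring=[36:NB,86:NA]
Op 3: add NC@3 -> ring=[3:NC,36:NB,86:NA]
Op 4: route key 83: smallest pos >= 83 is 86 -> NA
Op 5: remove NB -> ring=[3:NC,86:NA]
Op 6: add ND@54 -> ring=[3:NC,54:ND,86:NA]
Op 7: route key 90: none >= 90, wrap to smallest pos 3 -> NC
Op 8: route key 1: smallest pos >= 1 is 3 -> NC
Op 9: route key 54: smallest pos >= 54 is 54 -> ND
Op 10: remove ND -> ring=[3:NC,86:NA]
Op 11: route key 29: smallest pos >= 29 is 86 -> NA

Answer: NA NC NC ND NA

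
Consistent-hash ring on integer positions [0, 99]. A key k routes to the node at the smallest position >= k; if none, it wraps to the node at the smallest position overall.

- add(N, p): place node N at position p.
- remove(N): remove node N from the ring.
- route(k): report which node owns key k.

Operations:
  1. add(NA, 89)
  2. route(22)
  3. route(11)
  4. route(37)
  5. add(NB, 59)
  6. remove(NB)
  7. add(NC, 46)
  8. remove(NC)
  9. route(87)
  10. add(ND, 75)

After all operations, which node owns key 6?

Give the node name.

Answer: ND

Derivation:
Op 1: add NA@89 -> ring=[89:NA]
Op 2: route key 22: smallest pos >= 22 is 89 -> NA
Op 3: route key 11: smallest pos >= 11 is 89 -> NA
Op 4: route key 37: smallest pos >= 37 is 89 -> NA
Op 5: add NB@59 -> ring=[59:NB,89:NA]
Op 6: remove NB -> ring=[89:NA]
Op 7: add NC@46 -> ring=[46:NC,89:NA]
Op 8: remove NC -> ring=[89:NA]
Op 9: route key 87: smallest pos >= 87 is 89 -> NA
Op 10: add ND@75 -> ring=[75:ND,89:NA]
Final route key 6: smallest pos >= 6 is 75 -> ND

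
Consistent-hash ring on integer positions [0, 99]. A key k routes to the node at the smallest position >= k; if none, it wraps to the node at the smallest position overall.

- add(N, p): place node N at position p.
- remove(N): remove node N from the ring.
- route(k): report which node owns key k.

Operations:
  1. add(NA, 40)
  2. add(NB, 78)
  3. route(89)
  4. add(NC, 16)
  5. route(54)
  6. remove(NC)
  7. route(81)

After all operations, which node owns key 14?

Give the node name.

Answer: NA

Derivation:
Op 1: add NA@40 -> ring=[40:NA]
Op 2: add NB@78 -> ring=[40:NA,78:NB]
Op 3: route key 89: none >= 89, wrap to smallest pos 40 -> NA
Op 4: add NC@16 -> ring=[16:NC,40:NA,78:NB]
Op 5: route key 54: smallest pos >= 54 is 78 -> NB
Op 6: remove NC -> ring=[40:NA,78:NB]
Op 7: route key 81: none >= 81, wrap to smallest pos 40 -> NA
Final route key 14: smallest pos >= 14 is 40 -> NA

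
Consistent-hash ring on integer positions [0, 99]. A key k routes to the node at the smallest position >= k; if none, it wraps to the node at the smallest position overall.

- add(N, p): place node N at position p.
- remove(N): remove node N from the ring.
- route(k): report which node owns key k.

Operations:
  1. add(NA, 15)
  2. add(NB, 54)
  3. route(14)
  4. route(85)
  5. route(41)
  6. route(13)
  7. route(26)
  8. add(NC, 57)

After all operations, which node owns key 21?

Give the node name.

Answer: NB

Derivation:
Op 1: add NA@15 -> ring=[15:NA]
Op 2: add NB@54 -> ring=[15:NA,54:NB]
Op 3: route key 14: smallest pos >= 14 is 15 -> NA
Op 4: route key 85: none >= 85, wrap to smallest pos 15 -> NA
Op 5: route key 41: smallest pos >= 41 is 54 -> NB
Op 6: route key 13: smallest pos >= 13 is 15 -> NA
Op 7: route key 26: smallest pos >= 26 is 54 -> NB
Op 8: add NC@57 -> ring=[15:NA,54:NB,57:NC]
Final route key 21: smallest pos >= 21 is 54 -> NB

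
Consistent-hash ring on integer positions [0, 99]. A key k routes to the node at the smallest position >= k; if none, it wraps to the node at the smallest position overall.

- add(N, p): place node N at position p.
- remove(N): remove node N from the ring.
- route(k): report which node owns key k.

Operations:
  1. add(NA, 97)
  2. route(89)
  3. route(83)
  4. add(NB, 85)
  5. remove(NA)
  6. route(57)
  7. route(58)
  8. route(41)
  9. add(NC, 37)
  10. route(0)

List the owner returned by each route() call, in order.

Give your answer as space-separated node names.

Answer: NA NA NB NB NB NC

Derivation:
Op 1: add NA@97 -> ring=[97:NA]
Op 2: route key 89: smallest pos >= 89 is 97 -> NA
Op 3: route key 83: smallest pos >= 83 is 97 -> NA
Op 4: add NB@85 -> ring=[85:NB,97:NA]
Op 5: remove NA -> ring=[85:NB]
Op 6: route key 57: smallest pos >= 57 is 85 -> NB
Op 7: route key 58: smallest pos >= 58 is 85 -> NB
Op 8: route key 41: smallest pos >= 41 is 85 -> NB
Op 9: add NC@37 -> ring=[37:NC,85:NB]
Op 10: route key 0: smallest pos >= 0 is 37 -> NC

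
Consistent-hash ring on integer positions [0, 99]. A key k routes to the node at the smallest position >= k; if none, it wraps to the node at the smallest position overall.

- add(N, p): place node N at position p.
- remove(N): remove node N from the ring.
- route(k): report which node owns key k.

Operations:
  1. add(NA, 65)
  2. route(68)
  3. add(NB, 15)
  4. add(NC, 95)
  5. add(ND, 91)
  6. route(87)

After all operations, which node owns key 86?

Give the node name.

Op 1: add NA@65 -> ring=[65:NA]
Op 2: route key 68: none >= 68, wrap to smallest pos 65 -> NA
Op 3: add NB@15 -> ring=[15:NB,65:NA]
Op 4: add NC@95 -> ring=[15:NB,65:NA,95:NC]
Op 5: add ND@91 -> ring=[15:NB,65:NA,91:ND,95:NC]
Op 6: route key 87: smallest pos >= 87 is 91 -> ND
Final route key 86: smallest pos >= 86 is 91 -> ND

Answer: ND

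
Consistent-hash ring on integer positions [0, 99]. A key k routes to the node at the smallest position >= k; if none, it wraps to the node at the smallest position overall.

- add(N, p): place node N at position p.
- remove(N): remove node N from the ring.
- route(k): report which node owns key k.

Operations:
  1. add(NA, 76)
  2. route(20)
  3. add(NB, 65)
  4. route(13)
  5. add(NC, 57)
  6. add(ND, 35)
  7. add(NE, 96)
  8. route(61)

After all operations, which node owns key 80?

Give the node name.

Answer: NE

Derivation:
Op 1: add NA@76 -> ring=[76:NA]
Op 2: route key 20: smallest pos >= 20 is 76 -> NA
Op 3: add NB@65 -> ring=[65:NB,76:NA]
Op 4: route key 13: smallest pos >= 13 is 65 -> NB
Op 5: add NC@57 -> ring=[57:NC,65:NB,76:NA]
Op 6: add ND@35 -> ring=[35:ND,57:NC,65:NB,76:NA]
Op 7: add NE@96 -> ring=[35:ND,57:NC,65:NB,76:NA,96:NE]
Op 8: route key 61: smallest pos >= 61 is 65 -> NB
Final route key 80: smallest pos >= 80 is 96 -> NE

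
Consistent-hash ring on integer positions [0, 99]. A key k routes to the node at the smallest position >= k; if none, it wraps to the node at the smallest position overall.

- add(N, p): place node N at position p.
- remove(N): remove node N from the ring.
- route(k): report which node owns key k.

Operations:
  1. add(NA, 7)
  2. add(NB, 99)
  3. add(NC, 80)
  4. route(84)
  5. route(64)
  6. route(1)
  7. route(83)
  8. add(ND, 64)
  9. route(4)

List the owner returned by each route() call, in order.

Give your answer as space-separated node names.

Op 1: add NA@7 -> ring=[7:NA]
Op 2: add NB@99 -> ring=[7:NA,99:NB]
Op 3: add NC@80 -> ring=[7:NA,80:NC,99:NB]
Op 4: route key 84: smallest pos >= 84 is 99 -> NB
Op 5: route key 64: smallest pos >= 64 is 80 -> NC
Op 6: route key 1: smallest pos >= 1 is 7 -> NA
Op 7: route key 83: smallest pos >= 83 is 99 -> NB
Op 8: add ND@64 -> ring=[7:NA,64:ND,80:NC,99:NB]
Op 9: route key 4: smallest pos >= 4 is 7 -> NA

Answer: NB NC NA NB NA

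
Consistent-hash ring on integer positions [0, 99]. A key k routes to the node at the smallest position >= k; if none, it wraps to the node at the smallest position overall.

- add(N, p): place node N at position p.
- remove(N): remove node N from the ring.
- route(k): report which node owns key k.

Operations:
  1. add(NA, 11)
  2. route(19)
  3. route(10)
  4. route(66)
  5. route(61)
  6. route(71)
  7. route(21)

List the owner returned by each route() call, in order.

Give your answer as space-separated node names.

Answer: NA NA NA NA NA NA

Derivation:
Op 1: add NA@11 -> ring=[11:NA]
Op 2: route key 19: none >= 19, wrap to smallest pos 11 -> NA
Op 3: route key 10: smallest pos >= 10 is 11 -> NA
Op 4: route key 66: none >= 66, wrap to smallest pos 11 -> NA
Op 5: route key 61: none >= 61, wrap to smallest pos 11 -> NA
Op 6: route key 71: none >= 71, wrap to smallest pos 11 -> NA
Op 7: route key 21: none >= 21, wrap to smallest pos 11 -> NA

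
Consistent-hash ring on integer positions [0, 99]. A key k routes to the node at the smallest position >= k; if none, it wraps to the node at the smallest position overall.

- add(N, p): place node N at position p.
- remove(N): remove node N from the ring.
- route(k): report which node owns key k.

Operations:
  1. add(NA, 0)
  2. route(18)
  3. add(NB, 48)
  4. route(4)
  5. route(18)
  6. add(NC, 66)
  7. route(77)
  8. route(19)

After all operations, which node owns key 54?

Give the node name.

Op 1: add NA@0 -> ring=[0:NA]
Op 2: route key 18: none >= 18, wrap to smallest pos 0 -> NA
Op 3: add NB@48 -> ring=[0:NA,48:NB]
Op 4: route key 4: smallest pos >= 4 is 48 -> NB
Op 5: route key 18: smallest pos >= 18 is 48 -> NB
Op 6: add NC@66 -> ring=[0:NA,48:NB,66:NC]
Op 7: route key 77: none >= 77, wrap to smallest pos 0 -> NA
Op 8: route key 19: smallest pos >= 19 is 48 -> NB
Final route key 54: smallest pos >= 54 is 66 -> NC

Answer: NC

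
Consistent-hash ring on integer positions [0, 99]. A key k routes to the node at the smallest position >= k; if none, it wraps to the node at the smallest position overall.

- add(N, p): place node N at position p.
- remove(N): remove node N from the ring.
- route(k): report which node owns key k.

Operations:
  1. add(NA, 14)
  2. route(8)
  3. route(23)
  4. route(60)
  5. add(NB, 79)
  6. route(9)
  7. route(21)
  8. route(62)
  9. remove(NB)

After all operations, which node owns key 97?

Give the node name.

Op 1: add NA@14 -> ring=[14:NA]
Op 2: route key 8: smallest pos >= 8 is 14 -> NA
Op 3: route key 23: none >= 23, wrap to smallest pos 14 -> NA
Op 4: route key 60: none >= 60, wrap to smallest pos 14 -> NA
Op 5: add NB@79 -> ring=[14:NA,79:NB]
Op 6: route key 9: smallest pos >= 9 is 14 -> NA
Op 7: route key 21: smallest pos >= 21 is 79 -> NB
Op 8: route key 62: smallest pos >= 62 is 79 -> NB
Op 9: remove NB -> ring=[14:NA]
Final route key 97: none >= 97, wrap to smallest pos 14 -> NA

Answer: NA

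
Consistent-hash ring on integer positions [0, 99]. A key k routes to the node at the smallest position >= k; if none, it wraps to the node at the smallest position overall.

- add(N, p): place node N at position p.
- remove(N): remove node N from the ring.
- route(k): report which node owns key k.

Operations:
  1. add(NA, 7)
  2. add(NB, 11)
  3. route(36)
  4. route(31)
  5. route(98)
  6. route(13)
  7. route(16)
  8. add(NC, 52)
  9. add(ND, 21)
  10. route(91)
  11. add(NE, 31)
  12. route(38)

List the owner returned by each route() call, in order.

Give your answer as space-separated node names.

Answer: NA NA NA NA NA NA NC

Derivation:
Op 1: add NA@7 -> ring=[7:NA]
Op 2: add NB@11 -> ring=[7:NA,11:NB]
Op 3: route key 36: none >= 36, wrap to smallest pos 7 -> NA
Op 4: route key 31: none >= 31, wrap to smallest pos 7 -> NA
Op 5: route key 98: none >= 98, wrap to smallest pos 7 -> NA
Op 6: route key 13: none >= 13, wrap to smallest pos 7 -> NA
Op 7: route key 16: none >= 16, wrap to smallest pos 7 -> NA
Op 8: add NC@52 -> ring=[7:NA,11:NB,52:NC]
Op 9: add ND@21 -> ring=[7:NA,11:NB,21:ND,52:NC]
Op 10: route key 91: none >= 91, wrap to smallest pos 7 -> NA
Op 11: add NE@31 -> ring=[7:NA,11:NB,21:ND,31:NE,52:NC]
Op 12: route key 38: smallest pos >= 38 is 52 -> NC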